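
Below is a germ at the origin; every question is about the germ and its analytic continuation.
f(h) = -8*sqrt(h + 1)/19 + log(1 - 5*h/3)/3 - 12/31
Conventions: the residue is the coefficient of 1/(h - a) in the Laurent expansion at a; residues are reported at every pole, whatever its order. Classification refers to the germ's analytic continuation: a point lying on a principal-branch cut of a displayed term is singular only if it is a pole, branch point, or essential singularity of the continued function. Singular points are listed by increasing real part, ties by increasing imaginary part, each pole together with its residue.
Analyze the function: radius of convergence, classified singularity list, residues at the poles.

Branch term (-8/19)*sqrt(1 - h/(-1)): its argument vanishes at h = -1, a square-root branch point, modulus 1.
Branch term (1/3)*log(1 - h/(3/5)): its argument vanishes at h = 3/5, a logarithmic branch point, modulus 3/5.
The radius of convergence is the smallest modulus among the singular points: 3/5.
List the singular points by increasing real part (a conjugate pair: the negative imaginary part first).

Radius of convergence at 0: 3/5.
At -1: an algebraic (square-root) branch point.
At 3/5: a logarithmic branch point.


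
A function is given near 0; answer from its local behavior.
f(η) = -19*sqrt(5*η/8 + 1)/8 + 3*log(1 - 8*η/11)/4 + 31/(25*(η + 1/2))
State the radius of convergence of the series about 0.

The radius of convergence is 1/2.

Denominator factor (η + 1/2): pole of order 1 at -1/2, modulus 1/2.
Branch term (3/4)*log(1 - η/(11/8)): its argument vanishes at η = 11/8, a logarithmic branch point, modulus 11/8.
Branch term (-19/8)*sqrt(1 - η/(-8/5)): its argument vanishes at η = -8/5, a square-root branch point, modulus 8/5.
The radius of convergence is the smallest modulus among the singular points: 1/2.


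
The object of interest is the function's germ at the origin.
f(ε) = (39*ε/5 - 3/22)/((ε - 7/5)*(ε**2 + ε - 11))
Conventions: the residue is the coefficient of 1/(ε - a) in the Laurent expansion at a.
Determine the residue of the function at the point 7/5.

The residue is -5931/4202.

At the order-1 pole 7/5 set g(ε) = (ε - (7/5))*f(ε) = (39*ε/5 - 3/22)/(ε**2 + ε - 11).
Simple pole: residue = g(a) at a = 7/5, which is -5931/4202.


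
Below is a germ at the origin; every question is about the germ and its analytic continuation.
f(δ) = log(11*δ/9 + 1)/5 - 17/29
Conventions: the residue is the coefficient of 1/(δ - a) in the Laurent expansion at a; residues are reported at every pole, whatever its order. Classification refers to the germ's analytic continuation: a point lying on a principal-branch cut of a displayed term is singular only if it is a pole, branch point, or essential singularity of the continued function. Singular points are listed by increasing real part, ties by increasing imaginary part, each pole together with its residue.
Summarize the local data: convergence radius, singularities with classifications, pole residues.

Radius of convergence at 0: 9/11.
At -9/11: a logarithmic branch point.

Branch term (1/5)*log(1 - δ/(-9/11)): its argument vanishes at δ = -9/11, a logarithmic branch point, modulus 9/11.
The radius of convergence is the smallest modulus among the singular points: 9/11.


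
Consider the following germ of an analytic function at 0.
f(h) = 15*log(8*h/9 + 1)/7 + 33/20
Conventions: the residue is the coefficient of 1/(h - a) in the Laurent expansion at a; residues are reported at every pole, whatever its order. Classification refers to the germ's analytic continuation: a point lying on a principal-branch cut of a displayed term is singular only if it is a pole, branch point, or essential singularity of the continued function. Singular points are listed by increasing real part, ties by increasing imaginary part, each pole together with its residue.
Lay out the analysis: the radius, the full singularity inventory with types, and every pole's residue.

Branch term (15/7)*log(1 - h/(-9/8)): its argument vanishes at h = -9/8, a logarithmic branch point, modulus 9/8.
The radius of convergence is the smallest modulus among the singular points: 9/8.

Radius of convergence at 0: 9/8.
At -9/8: a logarithmic branch point.


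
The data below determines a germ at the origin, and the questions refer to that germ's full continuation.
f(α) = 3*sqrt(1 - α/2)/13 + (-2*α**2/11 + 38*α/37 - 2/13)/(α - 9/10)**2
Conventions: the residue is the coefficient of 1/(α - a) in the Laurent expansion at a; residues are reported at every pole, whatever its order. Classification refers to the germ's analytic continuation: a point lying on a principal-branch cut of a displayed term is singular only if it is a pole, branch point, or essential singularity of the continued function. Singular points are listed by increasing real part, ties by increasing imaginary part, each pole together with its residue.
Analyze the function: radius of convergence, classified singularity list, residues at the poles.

Denominator factor (α - 9/10)^2: pole of order 2 at 9/10, modulus 9/10.
Branch term (3/13)*sqrt(1 - α/(2)): its argument vanishes at α = 2, a square-root branch point, modulus 2.
The radius of convergence is the smallest modulus among the singular points: 9/10.
The branch term is analytic at 9/10 and contributes nothing to the residue; only the rational part matters.
At the order-2 pole 9/10 set g(α) = (α - (9/10))^2*(rational part) = -2*α**2/11 + 38*α/37 - 2/13.
Order-2 pole: residue = g'(a); g'(9/10) = 1424/2035, so the residue is 1424/2035.
List the singular points by increasing real part (a conjugate pair: the negative imaginary part first).

Radius of convergence at 0: 9/10.
At 9/10: a pole of order 2; residue 1424/2035.
At 2: an algebraic (square-root) branch point.


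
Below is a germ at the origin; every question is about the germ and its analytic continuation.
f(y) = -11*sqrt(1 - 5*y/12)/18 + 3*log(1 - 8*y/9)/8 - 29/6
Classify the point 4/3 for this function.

The point is a regular point.

There is no denominator, hence no pole anywhere.
Branch term sqrt(1 - y/(12/5)): argument at 4/3 is 4/9, nonzero, so 4/3 is not its branch point (a point on a principal cut is still regular for the continued germ).
Branch term log(1 - y/(9/8)): argument at 4/3 is -5/27, nonzero, so 4/3 is not its branch point (a point on a principal cut is still regular for the continued germ).
So the germ continues analytically to 4/3.


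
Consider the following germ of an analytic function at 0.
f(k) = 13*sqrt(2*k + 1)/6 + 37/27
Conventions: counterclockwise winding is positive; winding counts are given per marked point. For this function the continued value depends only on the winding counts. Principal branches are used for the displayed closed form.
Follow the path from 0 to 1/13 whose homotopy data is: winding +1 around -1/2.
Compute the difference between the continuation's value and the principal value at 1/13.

The rational part is single-valued and drops out of the difference; each branch term changes only by its own monodromy.
(13/6)*sqrt(1 - k/(-1/2)): winding +1 is odd, the square root flips sign, contributing -2*(13/6)*sqrt(1 - (1/13)/(-1/2)) = -2*(13/6)*sqrt(15/13) = -(1/3)*sqrt(195).
Summing the contributions at k = 1/13 gives -(1/3)*sqrt(195).

Continued minus principal equals -(1/3)*sqrt(195).


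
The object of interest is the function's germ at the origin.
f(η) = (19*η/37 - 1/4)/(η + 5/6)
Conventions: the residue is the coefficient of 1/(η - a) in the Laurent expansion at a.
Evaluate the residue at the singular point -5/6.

The residue is -301/444.

At the order-1 pole -5/6 set g(η) = (η - (-5/6))*f(η) = 19*η/37 - 1/4.
Simple pole: residue = g(a) at a = -5/6, which is -301/444.


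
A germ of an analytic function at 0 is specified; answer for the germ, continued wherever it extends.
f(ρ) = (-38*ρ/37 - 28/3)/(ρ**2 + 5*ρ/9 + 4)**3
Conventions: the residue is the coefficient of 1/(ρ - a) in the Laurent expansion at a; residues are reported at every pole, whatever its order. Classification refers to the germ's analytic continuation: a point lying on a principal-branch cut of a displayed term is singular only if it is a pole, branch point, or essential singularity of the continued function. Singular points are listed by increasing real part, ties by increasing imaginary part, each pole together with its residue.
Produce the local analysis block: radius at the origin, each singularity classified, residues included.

Denominator factor (ρ**2 + 5*ρ/9 + 4)^3: discriminant -1271/81, complex-conjugate roots (-5/18) + ((1/18)*sqrt(1271))*i and (-5/18) - ((1/18)*sqrt(1271))*i; poles of order 3, moduli 2 and 2.
The radius of convergence is the smallest modulus among the singular points: 2.
The factor ρ**2 + 5*ρ/9 + 4 splits as (ρ - a)(ρ - a') with a = (-5/18) - ((1/18)*sqrt(1271))*i, a' = (-5/18) + ((1/18)*sqrt(1271))*i. At the order-3 pole a set g(ρ) = (ρ - a)^3*f(ρ) = [-38*ρ/37 - 28/3] / (ρ - a')^3.
Order-3 pole: residue = g''(a)/2; g''((-5/18) - ((1/18)*sqrt(1271))*i) = -((237219516/75969343907)*sqrt(1271))*i, so the residue is -((118609758/75969343907)*sqrt(1271))*i.
The factor ρ**2 + 5*ρ/9 + 4 splits as (ρ - a)(ρ - a') with a = (-5/18) + ((1/18)*sqrt(1271))*i, a' = (-5/18) - ((1/18)*sqrt(1271))*i. At the order-3 pole a set g(ρ) = (ρ - a)^3*f(ρ) = [-38*ρ/37 - 28/3] / (ρ - a')^3.
Order-3 pole: residue = g''(a)/2; g''((-5/18) + ((1/18)*sqrt(1271))*i) = ((237219516/75969343907)*sqrt(1271))*i, so the residue is ((118609758/75969343907)*sqrt(1271))*i.
List the singular points by increasing real part (a conjugate pair: the negative imaginary part first).

Radius of convergence at 0: 2.
At (-5/18) - ((1/18)*sqrt(1271))*i: a pole of order 3; residue -((118609758/75969343907)*sqrt(1271))*i.
At (-5/18) + ((1/18)*sqrt(1271))*i: a pole of order 3; residue ((118609758/75969343907)*sqrt(1271))*i.


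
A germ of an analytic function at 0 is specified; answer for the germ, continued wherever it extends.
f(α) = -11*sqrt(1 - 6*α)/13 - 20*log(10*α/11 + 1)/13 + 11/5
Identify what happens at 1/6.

The term (-11/13)*sqrt(1 - α/(1/6)) has argument 1 - 1/6/(1/6) = 0 at 1/6: a square-root (algebraic, two-sheeted) branch point; the remaining terms are analytic or single-valued there.

The point is an algebraic (square-root) branch point.


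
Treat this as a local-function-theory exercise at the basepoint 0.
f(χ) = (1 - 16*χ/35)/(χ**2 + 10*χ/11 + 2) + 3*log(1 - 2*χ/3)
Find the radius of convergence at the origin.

The radius of convergence is sqrt(2).

Denominator factor (χ**2 + 10*χ/11 + 2): discriminant -868/121, complex-conjugate roots (-5/11) + ((1/11)*sqrt(217))*i and (-5/11) - ((1/11)*sqrt(217))*i; poles of order 1, moduli sqrt(2) and sqrt(2).
Branch term (3)*log(1 - χ/(3/2)): its argument vanishes at χ = 3/2, a logarithmic branch point, modulus 3/2.
The radius of convergence is the smallest modulus among the singular points: sqrt(2).


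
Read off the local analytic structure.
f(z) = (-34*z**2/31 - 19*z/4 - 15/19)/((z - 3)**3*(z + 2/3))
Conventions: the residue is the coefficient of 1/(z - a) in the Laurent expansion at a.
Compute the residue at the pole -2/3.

The residue is -60105/1567918.

At the order-1 pole -2/3 set g(z) = (z - (-2/3))*f(z) = (-34*z**2/31 - 19*z/4 - 15/19)/(z - 3)**3.
Simple pole: residue = g(a) at a = -2/3, which is -60105/1567918.


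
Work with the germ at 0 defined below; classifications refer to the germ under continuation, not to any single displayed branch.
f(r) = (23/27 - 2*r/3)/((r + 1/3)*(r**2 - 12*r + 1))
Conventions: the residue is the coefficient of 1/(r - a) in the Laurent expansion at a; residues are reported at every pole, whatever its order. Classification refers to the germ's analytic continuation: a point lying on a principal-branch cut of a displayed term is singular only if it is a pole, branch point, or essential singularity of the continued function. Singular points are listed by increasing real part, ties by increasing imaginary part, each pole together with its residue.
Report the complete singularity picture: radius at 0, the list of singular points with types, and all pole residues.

Radius of convergence at 0: 6 - sqrt(35).
At -1/3: a pole of order 1; residue 29/138.
At 6 - sqrt(35): a pole of order 1; residue -29/276 - (55/5796)*sqrt(35).
At 6 + sqrt(35): a pole of order 1; residue -29/276 + (55/5796)*sqrt(35).

Denominator factor (r + 1/3): pole of order 1 at -1/3, modulus 1/3.
Denominator factor (r**2 - 12*r + 1): discriminant 140, real irrational roots 6 + sqrt(35) and 6 - sqrt(35); poles of order 1, moduli 6 + sqrt(35) and 6 - sqrt(35).
The radius of convergence is the smallest modulus among the singular points: 6 - sqrt(35).
At the order-1 pole -1/3 set g(r) = (r - (-1/3))*f(r) = (23/27 - 2*r/3)/(r**2 - 12*r + 1).
Simple pole: residue = g(a) at a = -1/3, which is 29/138.
The factor r**2 - 12*r + 1 splits as (r - a)(r - a') with a = 6 - sqrt(35), a' = 6 + sqrt(35). At the order-1 pole a set g(r) = (r - a)*f(r) = [(23/27 - 2*r/3)/(r + 1/3)] / (r - a').
Simple pole: residue = g(a) at a = 6 - sqrt(35), which is -29/276 - (55/5796)*sqrt(35).
The factor r**2 - 12*r + 1 splits as (r - a)(r - a') with a = 6 + sqrt(35), a' = 6 - sqrt(35). At the order-1 pole a set g(r) = (r - a)*f(r) = [(23/27 - 2*r/3)/(r + 1/3)] / (r - a').
Simple pole: residue = g(a) at a = 6 + sqrt(35), which is -29/276 + (55/5796)*sqrt(35).
List the singular points by increasing real part (a conjugate pair: the negative imaginary part first).


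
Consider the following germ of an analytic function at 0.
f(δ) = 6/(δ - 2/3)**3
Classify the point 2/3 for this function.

The point is a pole of order 3.

The denominator factor δ - 2/3 vanishes at 2/3 and appears to the power 3; the numerator there equals 6, nonzero, and no other factor vanishes.
Hence a pole whose order is the multiplicity, 3.


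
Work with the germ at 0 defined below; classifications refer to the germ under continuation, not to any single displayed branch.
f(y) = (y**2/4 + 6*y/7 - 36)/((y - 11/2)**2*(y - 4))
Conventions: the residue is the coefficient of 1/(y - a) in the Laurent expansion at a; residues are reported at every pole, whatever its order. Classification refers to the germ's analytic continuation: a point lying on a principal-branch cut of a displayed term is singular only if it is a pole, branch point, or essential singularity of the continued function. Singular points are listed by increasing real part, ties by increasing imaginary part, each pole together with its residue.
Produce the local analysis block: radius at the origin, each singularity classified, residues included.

Radius of convergence at 0: 4.
At 4: a pole of order 1; residue -800/63.
At 11/2: a pole of order 2; residue 3263/252.

Denominator factor (y - 4): pole of order 1 at 4, modulus 4.
Denominator factor (y - 11/2)^2: pole of order 2 at 11/2, modulus 11/2.
The radius of convergence is the smallest modulus among the singular points: 4.
At the order-1 pole 4 set g(y) = (y - (4))*f(y) = (y**2/4 + 6*y/7 - 36)/(y - 11/2)**2.
Simple pole: residue = g(a) at a = 4, which is -800/63.
At the order-2 pole 11/2 set g(y) = (y - (11/2))^2*f(y) = (y**2/4 + 6*y/7 - 36)/(y - 4).
Order-2 pole: residue = g'(a); g'(11/2) = 3263/252, so the residue is 3263/252.
List the singular points by increasing real part (a conjugate pair: the negative imaginary part first).


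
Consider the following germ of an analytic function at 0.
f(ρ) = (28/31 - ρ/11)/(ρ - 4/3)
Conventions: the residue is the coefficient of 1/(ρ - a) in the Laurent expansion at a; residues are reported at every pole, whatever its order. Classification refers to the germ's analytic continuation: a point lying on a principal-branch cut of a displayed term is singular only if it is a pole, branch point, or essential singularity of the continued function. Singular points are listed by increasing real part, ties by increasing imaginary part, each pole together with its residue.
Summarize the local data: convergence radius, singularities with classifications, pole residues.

Radius of convergence at 0: 4/3.
At 4/3: a pole of order 1; residue 800/1023.

Denominator factor (ρ - 4/3): pole of order 1 at 4/3, modulus 4/3.
The radius of convergence is the smallest modulus among the singular points: 4/3.
At the order-1 pole 4/3 set g(ρ) = (ρ - (4/3))*f(ρ) = 28/31 - ρ/11.
Simple pole: residue = g(a) at a = 4/3, which is 800/1023.


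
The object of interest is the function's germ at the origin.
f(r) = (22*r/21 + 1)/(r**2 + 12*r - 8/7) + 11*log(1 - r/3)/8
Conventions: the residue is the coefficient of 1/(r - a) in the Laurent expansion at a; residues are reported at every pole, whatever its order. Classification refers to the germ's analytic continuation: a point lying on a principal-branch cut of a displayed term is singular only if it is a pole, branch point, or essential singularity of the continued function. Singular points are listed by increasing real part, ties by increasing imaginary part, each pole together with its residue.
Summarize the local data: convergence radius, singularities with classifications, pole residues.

Radius of convergence at 0: -6 + (2/7)*sqrt(455).
At -6 - (2/7)*sqrt(455): a pole of order 1; residue 11/21 + (37/1820)*sqrt(455).
At -6 + (2/7)*sqrt(455): a pole of order 1; residue 11/21 - (37/1820)*sqrt(455).
At 3: a logarithmic branch point.

Denominator factor (r**2 + 12*r - 8/7): discriminant 1040/7, real irrational roots -6 + (2/7)*sqrt(455) and -6 - (2/7)*sqrt(455); poles of order 1, moduli -6 + (2/7)*sqrt(455) and 6 + (2/7)*sqrt(455).
Branch term (11/8)*log(1 - r/(3)): its argument vanishes at r = 3, a logarithmic branch point, modulus 3.
The radius of convergence is the smallest modulus among the singular points: -6 + (2/7)*sqrt(455).
The branch term is analytic at -6 - (2/7)*sqrt(455) and contributes nothing to the residue; only the rational part matters.
The factor r**2 + 12*r - 8/7 splits as (r - a)(r - a') with a = -6 - (2/7)*sqrt(455), a' = -6 + (2/7)*sqrt(455). At the order-1 pole a set g(r) = (r - a)*(rational part) = [22*r/21 + 1] / (r - a').
Simple pole: residue = g(a) at a = -6 - (2/7)*sqrt(455), which is 11/21 + (37/1820)*sqrt(455).
The branch term is analytic at -6 + (2/7)*sqrt(455) and contributes nothing to the residue; only the rational part matters.
The factor r**2 + 12*r - 8/7 splits as (r - a)(r - a') with a = -6 + (2/7)*sqrt(455), a' = -6 - (2/7)*sqrt(455). At the order-1 pole a set g(r) = (r - a)*(rational part) = [22*r/21 + 1] / (r - a').
Simple pole: residue = g(a) at a = -6 + (2/7)*sqrt(455), which is 11/21 - (37/1820)*sqrt(455).
List the singular points by increasing real part (a conjugate pair: the negative imaginary part first).


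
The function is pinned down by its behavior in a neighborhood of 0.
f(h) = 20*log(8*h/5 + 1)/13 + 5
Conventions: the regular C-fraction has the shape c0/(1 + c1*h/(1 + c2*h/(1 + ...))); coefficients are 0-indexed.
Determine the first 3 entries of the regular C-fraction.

The regular C-fraction coefficients are [5, -32/65, 84/65].

Taylor coefficients (expand at 0): a_0 = 5, a_1 = 32/13, a_2 = -128/65.
c0 = a_0 = 5. Peel one level at a time: if S = 1 + c*h/S' with S'(0) = 1, then c is the h-coefficient of S and S' = c*h/(S - 1).
S_1 = c0/f = 1 + (-32/65)*h + (2688/4225)*h^2 + ...; c1 = -32/65.
S_2 = c1*h/(S_1 - 1) = 1 + (84/65)*h + ...; c2 = 84/65.


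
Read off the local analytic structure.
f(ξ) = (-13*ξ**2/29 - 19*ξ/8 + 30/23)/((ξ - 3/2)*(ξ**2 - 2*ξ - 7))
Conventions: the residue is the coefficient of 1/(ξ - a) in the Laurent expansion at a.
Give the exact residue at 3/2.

At the order-1 pole 3/2 set g(ξ) = (ξ - (3/2))*f(ξ) = (-13*ξ**2/29 - 19*ξ/8 + 30/23)/(ξ**2 - 2*ξ - 7).
Simple pole: residue = g(a) at a = 3/2, which is 34863/82708.

The residue is 34863/82708.


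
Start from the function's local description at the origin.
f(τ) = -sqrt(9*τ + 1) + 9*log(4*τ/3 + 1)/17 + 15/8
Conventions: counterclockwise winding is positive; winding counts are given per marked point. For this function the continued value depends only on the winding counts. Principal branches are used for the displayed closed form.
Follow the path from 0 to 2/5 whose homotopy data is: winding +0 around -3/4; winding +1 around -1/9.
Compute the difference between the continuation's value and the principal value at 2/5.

Continued minus principal equals (2/5)*sqrt(115).

The rational part is single-valued and drops out of the difference; each branch term changes only by its own monodromy.
(-1)*sqrt(1 - τ/(-1/9)): winding +1 is odd, the square root flips sign, contributing -2*(-1)*sqrt(1 - (2/5)/(-1/9)) = -2*(-1)*sqrt(23/5) = (2/5)*sqrt(115).
(9/17)*log(1 - τ/(-3/4)): winding 0 around -3/4, so this term returns to its principal value, contribution 0.
Summing the contributions at τ = 2/5 gives (2/5)*sqrt(115).


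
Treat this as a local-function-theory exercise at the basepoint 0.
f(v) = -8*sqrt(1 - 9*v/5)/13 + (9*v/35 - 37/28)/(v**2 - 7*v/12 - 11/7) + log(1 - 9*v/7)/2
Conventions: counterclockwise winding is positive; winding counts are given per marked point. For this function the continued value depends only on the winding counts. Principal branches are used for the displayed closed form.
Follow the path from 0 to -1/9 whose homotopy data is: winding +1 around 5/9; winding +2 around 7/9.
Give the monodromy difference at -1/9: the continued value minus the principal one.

The rational part is single-valued and drops out of the difference; each branch term changes only by its own monodromy.
(-8/13)*sqrt(1 - v/(5/9)): winding +1 is odd, the square root flips sign, contributing -2*(-8/13)*sqrt(1 - (-1/9)/(5/9)) = -2*(-8/13)*sqrt(6/5) = (16/65)*sqrt(30).
(1/2)*log(1 - v/(7/9)): each positive loop around 7/9 adds 2*pi*i to the log, so winding +2 contributes (1/2)*(2)*2*pi*i = (2)*pi*i.
Summing the contributions at v = -1/9 gives ((16/65)*sqrt(30)) + ((2)*pi)*i.

Continued minus principal equals ((16/65)*sqrt(30)) + ((2)*pi)*i.


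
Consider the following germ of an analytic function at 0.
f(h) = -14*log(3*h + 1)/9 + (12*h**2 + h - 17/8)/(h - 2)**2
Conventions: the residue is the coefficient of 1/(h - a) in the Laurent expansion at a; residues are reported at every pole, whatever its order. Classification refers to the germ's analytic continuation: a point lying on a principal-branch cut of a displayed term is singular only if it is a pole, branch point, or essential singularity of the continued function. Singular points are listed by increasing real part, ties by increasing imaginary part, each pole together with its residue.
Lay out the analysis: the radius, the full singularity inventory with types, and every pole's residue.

Denominator factor (h - 2)^2: pole of order 2 at 2, modulus 2.
Branch term (-14/9)*log(1 - h/(-1/3)): its argument vanishes at h = -1/3, a logarithmic branch point, modulus 1/3.
The radius of convergence is the smallest modulus among the singular points: 1/3.
The branch term is analytic at 2 and contributes nothing to the residue; only the rational part matters.
At the order-2 pole 2 set g(h) = (h - (2))^2*(rational part) = 12*h**2 + h - 17/8.
Order-2 pole: residue = g'(a); g'(2) = 49, so the residue is 49.
List the singular points by increasing real part (a conjugate pair: the negative imaginary part first).

Radius of convergence at 0: 1/3.
At -1/3: a logarithmic branch point.
At 2: a pole of order 2; residue 49.


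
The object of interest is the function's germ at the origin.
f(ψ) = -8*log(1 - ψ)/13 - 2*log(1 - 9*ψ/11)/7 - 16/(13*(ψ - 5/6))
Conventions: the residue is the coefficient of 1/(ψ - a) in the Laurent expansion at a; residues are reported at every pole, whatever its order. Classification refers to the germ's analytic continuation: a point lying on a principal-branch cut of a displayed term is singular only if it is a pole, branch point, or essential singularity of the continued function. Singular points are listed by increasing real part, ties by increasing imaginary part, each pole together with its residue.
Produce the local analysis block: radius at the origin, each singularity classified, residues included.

Radius of convergence at 0: 5/6.
At 5/6: a pole of order 1; residue -16/13.
At 1: a logarithmic branch point.
At 11/9: a logarithmic branch point.

Denominator factor (ψ - 5/6): pole of order 1 at 5/6, modulus 5/6.
Branch term (-8/13)*log(1 - ψ/(1)): its argument vanishes at ψ = 1, a logarithmic branch point, modulus 1.
Branch term (-2/7)*log(1 - ψ/(11/9)): its argument vanishes at ψ = 11/9, a logarithmic branch point, modulus 11/9.
The radius of convergence is the smallest modulus among the singular points: 5/6.
The branch terms are analytic at 5/6 and contribute nothing to the residue; only the rational part matters.
At the order-1 pole 5/6 set g(ψ) = (ψ - (5/6))*(rational part) = -16/13.
Simple pole: residue = g(a) at a = 5/6, which is -16/13.
List the singular points by increasing real part (a conjugate pair: the negative imaginary part first).


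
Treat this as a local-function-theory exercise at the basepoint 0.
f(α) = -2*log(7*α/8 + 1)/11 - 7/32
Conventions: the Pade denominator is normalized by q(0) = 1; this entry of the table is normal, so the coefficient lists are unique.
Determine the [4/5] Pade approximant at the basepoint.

The Pade approximant has numerator coefficients [-7/32, -3791921/6532416, -106413349/209037312, -142458533/836149248, -1380952643/80270327808]; denominator coefficients [1, 35749/18558, 246323/197952, 238483/791808, 1504741/76013568, -2401/15836160].

Taylor coefficients needed (expand at 0): a_0 = -7/32, a_1 = -7/44, a_2 = 49/704, a_3 = -343/8448, a_4 = 2401/90112, a_5 = -16807/901120, a_6 = 117649/8650752, a_7 = -117649/11534336, a_8 = 5764801/738197504, a_9 = -40353607/6643777536.
Write the denominator as Q(α) = 1 + q1*α + q2*α^2 + q3*α^3 + q4*α^4 + q5*α^5. Requiring Q*f - P = O(α^10) with deg P <= 4 kills the coefficients of α^5..α^9 in Q*f:
  α^5: a_5 + q1*a_4 + q2*a_3 + q3*a_2 + q4*a_1 + q5*a_0 = 0, i.e. -16807/901120 + (2401/90112)*q1 + (-343/8448)*q2 + (49/704)*q3 + (-7/44)*q4 + (-7/32)*q5 = 0.
  α^6: a_6 + q1*a_5 + q2*a_4 + q3*a_3 + q4*a_2 + q5*a_1 = 0, i.e. 117649/8650752 + (-16807/901120)*q1 + (2401/90112)*q2 + (-343/8448)*q3 + (49/704)*q4 + (-7/44)*q5 = 0.
  α^7: a_7 + q1*a_6 + q2*a_5 + q3*a_4 + q4*a_3 + q5*a_2 = 0, i.e. -117649/11534336 + (117649/8650752)*q1 + (-16807/901120)*q2 + (2401/90112)*q3 + (-343/8448)*q4 + (49/704)*q5 = 0.
  α^8: a_8 + q1*a_7 + q2*a_6 + q3*a_5 + q4*a_4 + q5*a_3 = 0, i.e. 5764801/738197504 + (-117649/11534336)*q1 + (117649/8650752)*q2 + (-16807/901120)*q3 + (2401/90112)*q4 + (-343/8448)*q5 = 0.
  α^9: a_9 + q1*a_8 + q2*a_7 + q3*a_6 + q4*a_5 + q5*a_4 = 0, i.e. -40353607/6643777536 + (5764801/738197504)*q1 + (-117649/11534336)*q2 + (117649/8650752)*q3 + (-16807/901120)*q4 + (2401/90112)*q5 = 0.
Solving this linear system: q1 = 35749/18558, q2 = 246323/197952, q3 = 238483/791808, q4 = 1504741/76013568, q5 = -2401/15836160.
The numerator is Q*f truncated at degree 4: P0 = a_0 = -7/32; P1 = a_1 + q1*a_0 = -3791921/6532416; P2 = a_2 + q1*a_1 + q2*a_0 = -106413349/209037312; P3 = a_3 + q1*a_2 + q2*a_1 + q3*a_0 = -142458533/836149248; P4 = a_4 + q1*a_3 + q2*a_2 + q3*a_1 + q4*a_0 = -1380952643/80270327808.


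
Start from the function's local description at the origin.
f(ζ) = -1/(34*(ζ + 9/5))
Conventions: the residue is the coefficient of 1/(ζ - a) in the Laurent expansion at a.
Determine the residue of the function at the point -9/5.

At the order-1 pole -9/5 set g(ζ) = (ζ - (-9/5))*f(ζ) = -1/34.
Simple pole: residue = g(a) at a = -9/5, which is -1/34.

The residue is -1/34.


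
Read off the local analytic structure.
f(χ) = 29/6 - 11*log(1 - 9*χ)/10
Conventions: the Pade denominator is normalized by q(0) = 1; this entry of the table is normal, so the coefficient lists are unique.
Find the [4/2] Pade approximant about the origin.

Taylor coefficients needed (expand at 0): a_0 = 29/6, a_1 = 99/10, a_2 = 891/20, a_3 = 2673/10, a_4 = 72171/40, a_5 = 649539/50, a_6 = 1948617/20.
Write the denominator as Q(χ) = 1 + q1*χ + q2*χ^2. Requiring Q*f - P = O(χ^7) with deg P <= 4 kills the coefficients of χ^5..χ^6 in Q*f:
  χ^5: a_5 + q1*a_4 + q2*a_3 = 0, i.e. 649539/50 + (72171/40)*q1 + (2673/10)*q2 = 0.
  χ^6: a_6 + q1*a_5 + q2*a_4 = 0, i.e. 1948617/20 + (649539/50)*q1 + (72171/40)*q2 = 0.
Solving this linear system: q1 = -12, q2 = 162/5.
The numerator is Q*f truncated at degree 4: P0 = a_0 = 29/6; P1 = a_1 + q1*a_0 = -481/10; P2 = a_2 + q1*a_1 + q2*a_0 = 1647/20; P3 = a_3 + q1*a_2 + q2*a_1 = 2673/50; P4 = a_4 + q1*a_3 + q2*a_2 = 8019/200.

The Pade approximant has numerator coefficients [29/6, -481/10, 1647/20, 2673/50, 8019/200]; denominator coefficients [1, -12, 162/5].


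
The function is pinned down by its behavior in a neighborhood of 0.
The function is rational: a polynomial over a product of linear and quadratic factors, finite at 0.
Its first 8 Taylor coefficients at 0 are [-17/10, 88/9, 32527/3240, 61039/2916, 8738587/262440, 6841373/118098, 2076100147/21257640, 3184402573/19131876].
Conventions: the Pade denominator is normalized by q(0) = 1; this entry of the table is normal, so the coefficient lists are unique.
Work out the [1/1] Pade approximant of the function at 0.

Taylor coefficients needed (read off): a_0 = -17/10, a_1 = 88/9, a_2 = 32527/3240.
Write the denominator as Q(σ) = 1 + q1*σ. Requiring Q*f - P = O(σ^3) with deg P <= 1 kills the coefficients of σ^2..σ^2 in Q*f:
  σ^2: a_2 + q1*a_1 = 0, i.e. 32527/3240 + (88/9)*q1 = 0.
Solving this linear system: q1 = -2957/2880.
The numerator is Q*f truncated at degree 1: P0 = a_0 = -17/10; P1 = a_1 + q1*a_0 = 110623/9600.

The Pade approximant has numerator coefficients [-17/10, 110623/9600]; denominator coefficients [1, -2957/2880].


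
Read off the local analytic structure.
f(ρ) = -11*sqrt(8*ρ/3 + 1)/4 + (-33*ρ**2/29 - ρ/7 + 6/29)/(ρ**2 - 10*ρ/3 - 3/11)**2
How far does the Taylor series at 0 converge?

Denominator factor (ρ**2 - 10*ρ/3 - 3/11)^2: discriminant 1208/99, real irrational roots 5/3 + (1/33)*sqrt(3322) and 5/3 - (1/33)*sqrt(3322); poles of order 2, moduli 5/3 + (1/33)*sqrt(3322) and -5/3 + (1/33)*sqrt(3322).
Branch term (-11/4)*sqrt(1 - ρ/(-3/8)): its argument vanishes at ρ = -3/8, a square-root branch point, modulus 3/8.
The radius of convergence is the smallest modulus among the singular points: -5/3 + (1/33)*sqrt(3322).

The radius of convergence is -5/3 + (1/33)*sqrt(3322).


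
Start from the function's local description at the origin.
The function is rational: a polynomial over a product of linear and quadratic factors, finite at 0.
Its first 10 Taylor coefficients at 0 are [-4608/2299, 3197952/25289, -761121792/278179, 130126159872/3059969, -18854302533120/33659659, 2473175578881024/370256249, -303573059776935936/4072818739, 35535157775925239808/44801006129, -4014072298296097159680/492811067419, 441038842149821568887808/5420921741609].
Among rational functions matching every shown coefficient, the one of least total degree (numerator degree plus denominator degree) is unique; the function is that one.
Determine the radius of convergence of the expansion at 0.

The radius of convergence is 1/8.

No rational of total degree below 8 reproduces all 10 coefficients; solving the [1/7] Pade equations on them gives f(ν) = (2*ν - 1/19)/((ν + 1/8)**3*(ν**2 - 2*ν - 11/3)**2), whose expansion matches every shown term.
Denominator factor (ν + 1/8)^3: pole of order 3 at -1/8, modulus 1/8.
Denominator factor (ν**2 - 2*ν - 11/3)^2: discriminant 56/3, real irrational roots 1 + (1/3)*sqrt(42) and 1 - (1/3)*sqrt(42); poles of order 2, moduli 1 + (1/3)*sqrt(42) and -1 + (1/3)*sqrt(42).
The radius of convergence is the smallest modulus among the singular points: 1/8.


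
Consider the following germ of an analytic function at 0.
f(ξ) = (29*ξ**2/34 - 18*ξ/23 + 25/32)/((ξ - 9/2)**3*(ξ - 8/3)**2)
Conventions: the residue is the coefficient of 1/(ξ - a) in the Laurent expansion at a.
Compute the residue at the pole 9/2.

At the order-3 pole 9/2 set g(ξ) = (ξ - (9/2))^3*f(ξ) = (29*ξ**2/34 - 18*ξ/23 + 25/32)/(ξ - 8/3)**2.
Order-3 pole: residue = g''(a)/2; g''(9/2) = 1951767/520421, so the residue is 1951767/1040842.

The residue is 1951767/1040842.


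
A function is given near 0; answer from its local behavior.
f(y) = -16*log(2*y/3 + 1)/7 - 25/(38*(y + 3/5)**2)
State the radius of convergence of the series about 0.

Denominator factor (y + 3/5)^2: pole of order 2 at -3/5, modulus 3/5.
Branch term (-16/7)*log(1 - y/(-3/2)): its argument vanishes at y = -3/2, a logarithmic branch point, modulus 3/2.
The radius of convergence is the smallest modulus among the singular points: 3/5.

The radius of convergence is 3/5.


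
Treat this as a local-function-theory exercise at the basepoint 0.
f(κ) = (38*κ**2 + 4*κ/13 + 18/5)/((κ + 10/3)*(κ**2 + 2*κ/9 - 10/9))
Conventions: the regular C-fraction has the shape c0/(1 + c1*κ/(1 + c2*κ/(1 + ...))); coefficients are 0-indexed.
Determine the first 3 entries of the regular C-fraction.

Taylor coefficients (expand at 0): a_0 = -243/250, a_1 = 459/32500, a_2 = -3638223/325000.
c0 = a_0 = -243/250. Peel one level at a time: if S = 1 + c*κ/S' with S'(0) = 1, then c is the κ-coefficient of S and S' = c*κ/(S - 1).
S_1 = c0/f = 1 + (17/1170)*κ + (-3941336/342225)*κ^2 + ...; c1 = 17/1170.
S_2 = c1*κ/(S_1 - 1) = 1 + (7882672/9945)*κ + ...; c2 = 7882672/9945.

The regular C-fraction coefficients are [-243/250, 17/1170, 7882672/9945].


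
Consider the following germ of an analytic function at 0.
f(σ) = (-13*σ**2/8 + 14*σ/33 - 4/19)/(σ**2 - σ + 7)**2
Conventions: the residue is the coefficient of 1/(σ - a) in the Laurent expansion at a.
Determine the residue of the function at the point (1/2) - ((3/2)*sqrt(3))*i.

The factor σ**2 - σ + 7 splits as (σ - a)(σ - a') with a = (1/2) - ((3/2)*sqrt(3))*i, a' = (1/2) + ((3/2)*sqrt(3))*i. At the order-2 pole a set g(σ) = (σ - a)^2*f(σ) = [-13*σ**2/8 + 14*σ/33 - 4/19] / (σ - a')^2.
Order-2 pole: residue = g'(a); g'((1/2) - ((3/2)*sqrt(3))*i) = -((57049/609444)*sqrt(3))*i, so the residue is -((57049/609444)*sqrt(3))*i.

The residue is -((57049/609444)*sqrt(3))*i.


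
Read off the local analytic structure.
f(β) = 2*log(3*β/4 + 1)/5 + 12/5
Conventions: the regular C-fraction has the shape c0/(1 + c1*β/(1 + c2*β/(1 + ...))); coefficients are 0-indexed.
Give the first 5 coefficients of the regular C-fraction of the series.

The regular C-fraction coefficients are [12/5, -1/8, 1/2, 3/32, 9/32].

Taylor coefficients (expand at 0): a_0 = 12/5, a_1 = 3/10, a_2 = -9/80, a_3 = 9/160, a_4 = -81/2560.
c0 = a_0 = 12/5. Peel one level at a time: if S = 1 + c*β/S' with S'(0) = 1, then c is the β-coefficient of S and S' = c*β/(S - 1).
S_1 = c0/f = 1 + (-1/8)*β + (1/16)*β^2 + ...; c1 = -1/8.
S_2 = c1*β/(S_1 - 1) = 1 + (1/2)*β + (-3/64)*β^2 + ...; c2 = 1/2.
S_3 = c2*β/(S_2 - 1) = 1 + (3/32)*β + (-27/1024)*β^2 + ...; c3 = 3/32.
S_4 = c3*β/(S_3 - 1) = 1 + (9/32)*β + ...; c4 = 9/32.


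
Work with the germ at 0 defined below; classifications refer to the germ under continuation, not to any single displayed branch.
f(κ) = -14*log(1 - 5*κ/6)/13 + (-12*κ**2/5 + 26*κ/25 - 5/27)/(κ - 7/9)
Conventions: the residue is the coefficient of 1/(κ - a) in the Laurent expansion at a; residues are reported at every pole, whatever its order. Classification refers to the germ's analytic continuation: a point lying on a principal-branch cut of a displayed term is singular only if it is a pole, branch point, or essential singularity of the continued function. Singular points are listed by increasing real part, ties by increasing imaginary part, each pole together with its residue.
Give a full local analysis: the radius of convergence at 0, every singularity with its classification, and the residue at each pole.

Radius of convergence at 0: 7/9.
At 7/9: a pole of order 1; residue -559/675.
At 6/5: a logarithmic branch point.

Denominator factor (κ - 7/9): pole of order 1 at 7/9, modulus 7/9.
Branch term (-14/13)*log(1 - κ/(6/5)): its argument vanishes at κ = 6/5, a logarithmic branch point, modulus 6/5.
The radius of convergence is the smallest modulus among the singular points: 7/9.
The branch term is analytic at 7/9 and contributes nothing to the residue; only the rational part matters.
At the order-1 pole 7/9 set g(κ) = (κ - (7/9))*(rational part) = -12*κ**2/5 + 26*κ/25 - 5/27.
Simple pole: residue = g(a) at a = 7/9, which is -559/675.
List the singular points by increasing real part (a conjugate pair: the negative imaginary part first).


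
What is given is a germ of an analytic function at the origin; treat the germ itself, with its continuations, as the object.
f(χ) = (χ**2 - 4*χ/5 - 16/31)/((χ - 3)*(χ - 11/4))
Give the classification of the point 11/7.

Denominator factors: χ - 3 = -10/7 at χ = 11/7; χ - 11/4 = -33/28 at χ = 11/7 — none vanishes.
So the germ continues analytically to 11/7.

The point is a regular point.


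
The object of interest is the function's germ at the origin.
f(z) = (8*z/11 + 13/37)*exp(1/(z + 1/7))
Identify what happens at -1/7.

The point is an essential singularity.

The exponent 1/(z - (-1/7)) has a pole at -1/7, so exp(1/(z - (-1/7))) takes every nonzero value near it: an essential singularity (not a pole of any order).


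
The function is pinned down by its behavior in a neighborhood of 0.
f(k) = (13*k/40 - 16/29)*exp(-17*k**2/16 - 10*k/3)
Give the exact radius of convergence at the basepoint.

The radius of convergence is infinite.

The factor exp(-17*k**2/16 - 10*k/3) is entire and contributes no finite singular point.
The polynomial part has no poles.
No finite singular points: the Taylor series at 0 converges everywhere.


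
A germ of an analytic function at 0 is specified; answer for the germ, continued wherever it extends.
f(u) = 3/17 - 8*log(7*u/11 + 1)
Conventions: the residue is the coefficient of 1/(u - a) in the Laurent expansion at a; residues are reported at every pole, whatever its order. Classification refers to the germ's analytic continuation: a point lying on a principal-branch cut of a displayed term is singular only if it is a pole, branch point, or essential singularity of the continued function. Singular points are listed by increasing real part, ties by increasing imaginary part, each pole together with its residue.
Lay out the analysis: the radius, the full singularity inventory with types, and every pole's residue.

Branch term (-8)*log(1 - u/(-11/7)): its argument vanishes at u = -11/7, a logarithmic branch point, modulus 11/7.
The radius of convergence is the smallest modulus among the singular points: 11/7.

Radius of convergence at 0: 11/7.
At -11/7: a logarithmic branch point.


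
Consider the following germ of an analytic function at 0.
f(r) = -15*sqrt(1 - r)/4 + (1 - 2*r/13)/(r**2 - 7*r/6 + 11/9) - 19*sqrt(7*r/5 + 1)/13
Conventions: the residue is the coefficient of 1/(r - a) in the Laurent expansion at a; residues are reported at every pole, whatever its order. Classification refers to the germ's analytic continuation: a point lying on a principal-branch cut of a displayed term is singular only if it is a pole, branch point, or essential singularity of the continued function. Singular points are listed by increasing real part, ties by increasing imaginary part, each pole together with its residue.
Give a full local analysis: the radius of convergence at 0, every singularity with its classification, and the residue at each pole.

Radius of convergence at 0: 5/7.
At -5/7: an algebraic (square-root) branch point.
At (7/12) - ((1/12)*sqrt(127))*i: a pole of order 1; residue (-1/13) + ((71/1651)*sqrt(127))*i.
At (7/12) + ((1/12)*sqrt(127))*i: a pole of order 1; residue (-1/13) - ((71/1651)*sqrt(127))*i.
At 1: an algebraic (square-root) branch point.

Denominator factor (r**2 - 7*r/6 + 11/9): discriminant -127/36, complex-conjugate roots (7/12) + ((1/12)*sqrt(127))*i and (7/12) - ((1/12)*sqrt(127))*i; poles of order 1, moduli (1/3)*sqrt(11) and (1/3)*sqrt(11).
Branch term (-19/13)*sqrt(1 - r/(-5/7)): its argument vanishes at r = -5/7, a square-root branch point, modulus 5/7.
Branch term (-15/4)*sqrt(1 - r/(1)): its argument vanishes at r = 1, a square-root branch point, modulus 1.
The radius of convergence is the smallest modulus among the singular points: 5/7.
The branch terms are analytic at (7/12) - ((1/12)*sqrt(127))*i and contribute nothing to the residue; only the rational part matters.
The factor r**2 - 7*r/6 + 11/9 splits as (r - a)(r - a') with a = (7/12) - ((1/12)*sqrt(127))*i, a' = (7/12) + ((1/12)*sqrt(127))*i. At the order-1 pole a set g(r) = (r - a)*(rational part) = [1 - 2*r/13] / (r - a').
Simple pole: residue = g(a) at a = (7/12) - ((1/12)*sqrt(127))*i, which is (-1/13) + ((71/1651)*sqrt(127))*i.
The branch terms are analytic at (7/12) + ((1/12)*sqrt(127))*i and contribute nothing to the residue; only the rational part matters.
The factor r**2 - 7*r/6 + 11/9 splits as (r - a)(r - a') with a = (7/12) + ((1/12)*sqrt(127))*i, a' = (7/12) - ((1/12)*sqrt(127))*i. At the order-1 pole a set g(r) = (r - a)*(rational part) = [1 - 2*r/13] / (r - a').
Simple pole: residue = g(a) at a = (7/12) + ((1/12)*sqrt(127))*i, which is (-1/13) - ((71/1651)*sqrt(127))*i.
List the singular points by increasing real part (a conjugate pair: the negative imaginary part first).
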